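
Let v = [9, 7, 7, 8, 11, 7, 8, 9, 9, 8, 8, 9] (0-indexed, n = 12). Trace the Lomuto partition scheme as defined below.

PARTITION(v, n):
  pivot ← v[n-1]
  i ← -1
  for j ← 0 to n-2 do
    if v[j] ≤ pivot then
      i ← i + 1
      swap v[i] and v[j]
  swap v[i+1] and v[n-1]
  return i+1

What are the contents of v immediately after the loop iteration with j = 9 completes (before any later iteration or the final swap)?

[9, 7, 7, 8, 7, 8, 9, 9, 8, 11, 8, 9]

pivot = v[11] = 9; i = -1
j=0: v[0]=9 ≤ 9 → i=0, swap v[0],v[0] (no change) → [9, 7, 7, 8, 11, 7, 8, 9, 9, 8, 8, 9]
j=1: v[1]=7 ≤ 9 → i=1, swap v[1],v[1] (no change) → [9, 7, 7, 8, 11, 7, 8, 9, 9, 8, 8, 9]
j=2: v[2]=7 ≤ 9 → i=2, swap v[2],v[2] (no change) → [9, 7, 7, 8, 11, 7, 8, 9, 9, 8, 8, 9]
j=3: v[3]=8 ≤ 9 → i=3, swap v[3],v[3] (no change) → [9, 7, 7, 8, 11, 7, 8, 9, 9, 8, 8, 9]
j=4: v[4]=11 > 9 → no swap
j=5: v[5]=7 ≤ 9 → i=4, swap v[4],v[5] → [9, 7, 7, 8, 7, 11, 8, 9, 9, 8, 8, 9]
j=6: v[6]=8 ≤ 9 → i=5, swap v[5],v[6] → [9, 7, 7, 8, 7, 8, 11, 9, 9, 8, 8, 9]
j=7: v[7]=9 ≤ 9 → i=6, swap v[6],v[7] → [9, 7, 7, 8, 7, 8, 9, 11, 9, 8, 8, 9]
j=8: v[8]=9 ≤ 9 → i=7, swap v[7],v[8] → [9, 7, 7, 8, 7, 8, 9, 9, 11, 8, 8, 9]
j=9: v[9]=8 ≤ 9 → i=8, swap v[8],v[9] → [9, 7, 7, 8, 7, 8, 9, 9, 8, 11, 8, 9]
(after j=9) v = [9, 7, 7, 8, 7, 8, 9, 9, 8, 11, 8, 9]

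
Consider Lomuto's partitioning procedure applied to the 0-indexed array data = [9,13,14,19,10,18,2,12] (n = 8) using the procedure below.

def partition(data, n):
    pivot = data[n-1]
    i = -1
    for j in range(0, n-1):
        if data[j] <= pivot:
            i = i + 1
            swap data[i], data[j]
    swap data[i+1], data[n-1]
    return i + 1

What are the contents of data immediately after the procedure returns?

pivot = data[7] = 12; i = -1
j=0: data[0]=9 ≤ 12 → i=0, swap data[0],data[0] (no change) → [9,13,14,19,10,18,2,12]
j=1: data[1]=13 > 12 → no swap
j=2: data[2]=14 > 12 → no swap
j=3: data[3]=19 > 12 → no swap
j=4: data[4]=10 ≤ 12 → i=1, swap data[1],data[4] → [9,10,14,19,13,18,2,12]
j=5: data[5]=18 > 12 → no swap
j=6: data[6]=2 ≤ 12 → i=2, swap data[2],data[6] → [9,10,2,19,13,18,14,12]
final swap data[3],data[7] → [9,10,2,12,13,18,14,19]; return 3

[9,10,2,12,13,18,14,19]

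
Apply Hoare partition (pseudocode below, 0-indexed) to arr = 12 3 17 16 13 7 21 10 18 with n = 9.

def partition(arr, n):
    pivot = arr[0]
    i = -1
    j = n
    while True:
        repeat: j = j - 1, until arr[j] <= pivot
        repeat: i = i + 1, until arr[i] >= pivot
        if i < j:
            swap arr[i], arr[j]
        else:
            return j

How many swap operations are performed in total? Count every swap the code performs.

pivot = arr[0] = 12; i = -1, j = 9
j→7 (arr[7]=10≤12), i→0 (arr[0]=12≥12); i<j, swap → 10 3 17 16 13 7 21 12 18
j→5 (arr[5]=7≤12), i→2 (arr[2]=17≥12); i<j, swap → 10 3 7 16 13 17 21 12 18
j→2, i→3; i≥j, return j=2. arr = 10 3 7 16 13 17 21 12 18

2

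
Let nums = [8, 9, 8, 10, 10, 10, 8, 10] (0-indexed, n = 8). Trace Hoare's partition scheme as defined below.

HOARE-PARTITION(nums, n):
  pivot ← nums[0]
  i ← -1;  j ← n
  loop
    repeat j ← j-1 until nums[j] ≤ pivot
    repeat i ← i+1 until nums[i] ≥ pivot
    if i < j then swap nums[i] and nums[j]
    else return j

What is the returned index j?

1

pivot=8
j stops at 6 (8), i stops at 0 (8); swap ⇒ [8, 9, 8, 10, 10, 10, 8, 10]
j stops at 2 (8), i stops at 1 (9); swap ⇒ [8, 8, 9, 10, 10, 10, 8, 10]
j stops at 1, i stops at 2; i≥j ⇒ return 1. nums=[8, 8, 9, 10, 10, 10, 8, 10]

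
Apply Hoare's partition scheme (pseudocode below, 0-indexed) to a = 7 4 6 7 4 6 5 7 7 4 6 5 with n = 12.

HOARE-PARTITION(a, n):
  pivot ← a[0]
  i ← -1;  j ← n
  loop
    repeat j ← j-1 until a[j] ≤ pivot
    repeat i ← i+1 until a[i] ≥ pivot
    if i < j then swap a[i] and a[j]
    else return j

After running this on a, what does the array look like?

pivot=7
j stops at 11 (5), i stops at 0 (7); swap ⇒ 5 4 6 7 4 6 5 7 7 4 6 7
j stops at 10 (6), i stops at 3 (7); swap ⇒ 5 4 6 6 4 6 5 7 7 4 7 7
j stops at 9 (4), i stops at 7 (7); swap ⇒ 5 4 6 6 4 6 5 4 7 7 7 7
j stops at 8, i stops at 8; i≥j ⇒ return 8. a=5 4 6 6 4 6 5 4 7 7 7 7

5 4 6 6 4 6 5 4 7 7 7 7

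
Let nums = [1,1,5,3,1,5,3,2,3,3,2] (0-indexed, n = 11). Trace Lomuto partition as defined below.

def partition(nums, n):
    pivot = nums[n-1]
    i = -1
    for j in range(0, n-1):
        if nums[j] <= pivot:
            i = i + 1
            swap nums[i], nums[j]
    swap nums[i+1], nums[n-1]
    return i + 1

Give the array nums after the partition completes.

[1,1,1,2,2,5,3,3,3,3,5]

pivot=2, i=-1
j=0: 1≤2, i=0, swap(0,0) ⇒ [1,1,5,3,1,5,3,2,3,3,2]
j=1: 1≤2, i=1, swap(1,1) ⇒ [1,1,5,3,1,5,3,2,3,3,2]
j=2: 5>2, skip
j=3: 3>2, skip
j=4: 1≤2, i=2, swap(2,4) ⇒ [1,1,1,3,5,5,3,2,3,3,2]
j=5: 5>2, skip
j=6: 3>2, skip
j=7: 2≤2, i=3, swap(3,7) ⇒ [1,1,1,2,5,5,3,3,3,3,2]
j=8: 3>2, skip
j=9: 3>2, skip
swap(4,10) ⇒ [1,1,1,2,2,5,3,3,3,3,5]; return 4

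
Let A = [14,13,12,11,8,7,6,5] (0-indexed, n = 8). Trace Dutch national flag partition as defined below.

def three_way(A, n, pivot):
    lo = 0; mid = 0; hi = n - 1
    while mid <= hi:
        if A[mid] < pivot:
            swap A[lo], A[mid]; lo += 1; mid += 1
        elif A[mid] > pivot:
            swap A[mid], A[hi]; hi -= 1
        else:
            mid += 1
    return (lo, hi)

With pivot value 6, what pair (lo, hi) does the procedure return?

(1, 1)

lo=0 mid=0 hi=7
14>6: swap(0,7), hi=6 ⇒ [5,13,12,11,8,7,6,14]
5<6: swap(0,0), lo=1 mid=1 ⇒ [5,13,12,11,8,7,6,14]
13>6: swap(1,6), hi=5 ⇒ [5,6,12,11,8,7,13,14]
6=6: mid=2
12>6: swap(2,5), hi=4 ⇒ [5,6,7,11,8,12,13,14]
7>6: swap(2,4), hi=3 ⇒ [5,6,8,11,7,12,13,14]
8>6: swap(2,3), hi=2 ⇒ [5,6,11,8,7,12,13,14]
11>6: swap(2,2), hi=1 ⇒ [5,6,11,8,7,12,13,14]
done. lo=1 hi=1; A=[5,6,11,8,7,12,13,14]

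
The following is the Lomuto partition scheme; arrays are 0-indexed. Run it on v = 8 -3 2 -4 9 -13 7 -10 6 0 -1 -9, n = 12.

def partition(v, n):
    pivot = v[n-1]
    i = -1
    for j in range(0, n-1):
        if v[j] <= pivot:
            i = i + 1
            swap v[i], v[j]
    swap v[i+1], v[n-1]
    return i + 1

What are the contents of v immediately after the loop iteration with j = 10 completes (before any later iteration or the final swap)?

pivot = v[11] = -9; i = -1
j=0: v[0]=8 > -9 → no swap
j=1: v[1]=-3 > -9 → no swap
j=2: v[2]=2 > -9 → no swap
j=3: v[3]=-4 > -9 → no swap
j=4: v[4]=9 > -9 → no swap
j=5: v[5]=-13 ≤ -9 → i=0, swap v[0],v[5] → -13 -3 2 -4 9 8 7 -10 6 0 -1 -9
j=6: v[6]=7 > -9 → no swap
j=7: v[7]=-10 ≤ -9 → i=1, swap v[1],v[7] → -13 -10 2 -4 9 8 7 -3 6 0 -1 -9
j=8: v[8]=6 > -9 → no swap
j=9: v[9]=0 > -9 → no swap
j=10: v[10]=-1 > -9 → no swap
(after j=10) v = -13 -10 2 -4 9 8 7 -3 6 0 -1 -9

-13 -10 2 -4 9 8 7 -3 6 0 -1 -9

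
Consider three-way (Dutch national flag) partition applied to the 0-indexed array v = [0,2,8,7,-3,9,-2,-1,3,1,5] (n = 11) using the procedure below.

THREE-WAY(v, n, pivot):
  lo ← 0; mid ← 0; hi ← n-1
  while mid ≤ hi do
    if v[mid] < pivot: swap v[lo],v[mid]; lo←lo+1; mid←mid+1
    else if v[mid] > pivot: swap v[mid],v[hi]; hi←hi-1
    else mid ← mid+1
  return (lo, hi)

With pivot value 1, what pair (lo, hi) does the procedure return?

lo=0 mid=0 hi=10
0<1: swap(0,0), lo=1 mid=1 ⇒ [0,2,8,7,-3,9,-2,-1,3,1,5]
2>1: swap(1,10), hi=9 ⇒ [0,5,8,7,-3,9,-2,-1,3,1,2]
5>1: swap(1,9), hi=8 ⇒ [0,1,8,7,-3,9,-2,-1,3,5,2]
1=1: mid=2
8>1: swap(2,8), hi=7 ⇒ [0,1,3,7,-3,9,-2,-1,8,5,2]
3>1: swap(2,7), hi=6 ⇒ [0,1,-1,7,-3,9,-2,3,8,5,2]
-1<1: swap(1,2), lo=2 mid=3 ⇒ [0,-1,1,7,-3,9,-2,3,8,5,2]
7>1: swap(3,6), hi=5 ⇒ [0,-1,1,-2,-3,9,7,3,8,5,2]
-2<1: swap(2,3), lo=3 mid=4 ⇒ [0,-1,-2,1,-3,9,7,3,8,5,2]
-3<1: swap(3,4), lo=4 mid=5 ⇒ [0,-1,-2,-3,1,9,7,3,8,5,2]
9>1: swap(5,5), hi=4 ⇒ [0,-1,-2,-3,1,9,7,3,8,5,2]
done. lo=4 hi=4; v=[0,-1,-2,-3,1,9,7,3,8,5,2]

(4, 4)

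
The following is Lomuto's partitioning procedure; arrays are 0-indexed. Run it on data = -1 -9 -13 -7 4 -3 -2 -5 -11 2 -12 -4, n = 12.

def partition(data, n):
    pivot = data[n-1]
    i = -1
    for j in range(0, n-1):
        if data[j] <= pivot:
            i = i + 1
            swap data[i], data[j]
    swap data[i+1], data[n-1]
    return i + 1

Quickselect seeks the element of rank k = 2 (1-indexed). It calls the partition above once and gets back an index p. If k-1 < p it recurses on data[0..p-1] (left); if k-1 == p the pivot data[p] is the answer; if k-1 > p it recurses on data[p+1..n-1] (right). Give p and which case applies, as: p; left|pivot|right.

6; left

pivot = data[11] = -4; i = -1
j=0: data[0]=-1 > -4 → no swap
j=1: data[1]=-9 ≤ -4 → i=0, swap data[0],data[1] → -9 -1 -13 -7 4 -3 -2 -5 -11 2 -12 -4
j=2: data[2]=-13 ≤ -4 → i=1, swap data[1],data[2] → -9 -13 -1 -7 4 -3 -2 -5 -11 2 -12 -4
j=3: data[3]=-7 ≤ -4 → i=2, swap data[2],data[3] → -9 -13 -7 -1 4 -3 -2 -5 -11 2 -12 -4
j=4: data[4]=4 > -4 → no swap
j=5: data[5]=-3 > -4 → no swap
j=6: data[6]=-2 > -4 → no swap
j=7: data[7]=-5 ≤ -4 → i=3, swap data[3],data[7] → -9 -13 -7 -5 4 -3 -2 -1 -11 2 -12 -4
j=8: data[8]=-11 ≤ -4 → i=4, swap data[4],data[8] → -9 -13 -7 -5 -11 -3 -2 -1 4 2 -12 -4
j=9: data[9]=2 > -4 → no swap
j=10: data[10]=-12 ≤ -4 → i=5, swap data[5],data[10] → -9 -13 -7 -5 -11 -12 -2 -1 4 2 -3 -4
final swap data[6],data[11] → -9 -13 -7 -5 -11 -12 -4 -1 4 2 -3 -2; return 6
p = 6; k-1 = 1 < 6 ⇒ left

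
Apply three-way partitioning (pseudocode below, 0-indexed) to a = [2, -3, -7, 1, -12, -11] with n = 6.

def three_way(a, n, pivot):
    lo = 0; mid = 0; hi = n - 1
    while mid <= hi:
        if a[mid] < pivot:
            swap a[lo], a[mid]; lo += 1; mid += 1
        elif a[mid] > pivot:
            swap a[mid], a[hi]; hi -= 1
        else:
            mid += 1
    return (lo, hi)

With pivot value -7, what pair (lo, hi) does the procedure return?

lo=0 mid=0 hi=5
2>-7: swap(0,5), hi=4 ⇒ [-11, -3, -7, 1, -12, 2]
-11<-7: swap(0,0), lo=1 mid=1 ⇒ [-11, -3, -7, 1, -12, 2]
-3>-7: swap(1,4), hi=3 ⇒ [-11, -12, -7, 1, -3, 2]
-12<-7: swap(1,1), lo=2 mid=2 ⇒ [-11, -12, -7, 1, -3, 2]
-7=-7: mid=3
1>-7: swap(3,3), hi=2 ⇒ [-11, -12, -7, 1, -3, 2]
done. lo=2 hi=2; a=[-11, -12, -7, 1, -3, 2]

(2, 2)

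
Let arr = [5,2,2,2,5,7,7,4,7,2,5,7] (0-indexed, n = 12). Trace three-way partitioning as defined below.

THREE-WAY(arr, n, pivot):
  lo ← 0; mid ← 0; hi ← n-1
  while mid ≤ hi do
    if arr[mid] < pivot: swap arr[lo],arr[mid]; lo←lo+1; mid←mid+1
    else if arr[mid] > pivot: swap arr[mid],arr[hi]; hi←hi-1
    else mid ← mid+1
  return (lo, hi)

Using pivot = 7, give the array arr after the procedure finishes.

[5,2,2,2,5,4,2,5,7,7,7,7]

pivot = 7; lo=0, mid=0, hi=11
arr[mid]=5<7: swap arr[0],arr[0]; lo=1,mid=1 → [5,2,2,2,5,7,7,4,7,2,5,7]
arr[mid]=2<7: swap arr[1],arr[1]; lo=2,mid=2 → [5,2,2,2,5,7,7,4,7,2,5,7]
arr[mid]=2<7: swap arr[2],arr[2]; lo=3,mid=3 → [5,2,2,2,5,7,7,4,7,2,5,7]
arr[mid]=2<7: swap arr[3],arr[3]; lo=4,mid=4 → [5,2,2,2,5,7,7,4,7,2,5,7]
arr[mid]=5<7: swap arr[4],arr[4]; lo=5,mid=5 → [5,2,2,2,5,7,7,4,7,2,5,7]
arr[mid]=7=7: mid=6
arr[mid]=7=7: mid=7
arr[mid]=4<7: swap arr[5],arr[7]; lo=6,mid=8 → [5,2,2,2,5,4,7,7,7,2,5,7]
arr[mid]=7=7: mid=9
arr[mid]=2<7: swap arr[6],arr[9]; lo=7,mid=10 → [5,2,2,2,5,4,2,7,7,7,5,7]
arr[mid]=5<7: swap arr[7],arr[10]; lo=8,mid=11 → [5,2,2,2,5,4,2,5,7,7,7,7]
arr[mid]=7=7: mid=12
end: lo=8, hi=11; arr = [5,2,2,2,5,4,2,5,7,7,7,7]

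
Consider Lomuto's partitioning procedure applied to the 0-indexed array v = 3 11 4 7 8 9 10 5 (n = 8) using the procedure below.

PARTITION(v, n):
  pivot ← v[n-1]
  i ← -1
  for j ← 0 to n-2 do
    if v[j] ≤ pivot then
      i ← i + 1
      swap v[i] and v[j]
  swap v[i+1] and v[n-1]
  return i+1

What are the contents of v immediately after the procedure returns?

3 4 5 7 8 9 10 11

pivot = v[7] = 5; i = -1
j=0: v[0]=3 ≤ 5 → i=0, swap v[0],v[0] (no change) → 3 11 4 7 8 9 10 5
j=1: v[1]=11 > 5 → no swap
j=2: v[2]=4 ≤ 5 → i=1, swap v[1],v[2] → 3 4 11 7 8 9 10 5
j=3: v[3]=7 > 5 → no swap
j=4: v[4]=8 > 5 → no swap
j=5: v[5]=9 > 5 → no swap
j=6: v[6]=10 > 5 → no swap
final swap v[2],v[7] → 3 4 5 7 8 9 10 11; return 2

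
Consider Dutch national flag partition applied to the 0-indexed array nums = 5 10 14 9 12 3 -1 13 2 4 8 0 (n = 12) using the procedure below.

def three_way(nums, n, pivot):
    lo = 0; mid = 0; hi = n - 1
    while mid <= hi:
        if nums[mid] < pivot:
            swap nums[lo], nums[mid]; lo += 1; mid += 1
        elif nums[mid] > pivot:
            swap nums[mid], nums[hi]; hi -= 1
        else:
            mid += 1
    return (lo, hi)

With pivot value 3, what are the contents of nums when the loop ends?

0 2 -1 3 12 9 13 14 4 8 10 5

lo=0 mid=0 hi=11
5>3: swap(0,11), hi=10 ⇒ 0 10 14 9 12 3 -1 13 2 4 8 5
0<3: swap(0,0), lo=1 mid=1 ⇒ 0 10 14 9 12 3 -1 13 2 4 8 5
10>3: swap(1,10), hi=9 ⇒ 0 8 14 9 12 3 -1 13 2 4 10 5
8>3: swap(1,9), hi=8 ⇒ 0 4 14 9 12 3 -1 13 2 8 10 5
4>3: swap(1,8), hi=7 ⇒ 0 2 14 9 12 3 -1 13 4 8 10 5
2<3: swap(1,1), lo=2 mid=2 ⇒ 0 2 14 9 12 3 -1 13 4 8 10 5
14>3: swap(2,7), hi=6 ⇒ 0 2 13 9 12 3 -1 14 4 8 10 5
13>3: swap(2,6), hi=5 ⇒ 0 2 -1 9 12 3 13 14 4 8 10 5
-1<3: swap(2,2), lo=3 mid=3 ⇒ 0 2 -1 9 12 3 13 14 4 8 10 5
9>3: swap(3,5), hi=4 ⇒ 0 2 -1 3 12 9 13 14 4 8 10 5
3=3: mid=4
12>3: swap(4,4), hi=3 ⇒ 0 2 -1 3 12 9 13 14 4 8 10 5
done. lo=3 hi=3; nums=0 2 -1 3 12 9 13 14 4 8 10 5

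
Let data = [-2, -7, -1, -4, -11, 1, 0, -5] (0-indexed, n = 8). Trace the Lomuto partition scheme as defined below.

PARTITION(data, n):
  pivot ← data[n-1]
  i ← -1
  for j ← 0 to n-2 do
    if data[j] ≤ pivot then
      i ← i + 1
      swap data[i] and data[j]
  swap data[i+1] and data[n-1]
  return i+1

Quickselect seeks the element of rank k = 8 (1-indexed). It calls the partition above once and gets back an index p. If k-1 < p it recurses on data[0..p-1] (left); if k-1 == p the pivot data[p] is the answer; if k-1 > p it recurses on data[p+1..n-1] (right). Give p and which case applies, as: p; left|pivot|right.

pivot=-5, i=-1
j=0: -2>-5, skip
j=1: -7≤-5, i=0, swap(0,1) ⇒ [-7, -2, -1, -4, -11, 1, 0, -5]
j=2: -1>-5, skip
j=3: -4>-5, skip
j=4: -11≤-5, i=1, swap(1,4) ⇒ [-7, -11, -1, -4, -2, 1, 0, -5]
j=5: 1>-5, skip
j=6: 0>-5, skip
swap(2,7) ⇒ [-7, -11, -5, -4, -2, 1, 0, -1]; return 2
p = 2; k-1 = 7 > 2 ⇒ right

2; right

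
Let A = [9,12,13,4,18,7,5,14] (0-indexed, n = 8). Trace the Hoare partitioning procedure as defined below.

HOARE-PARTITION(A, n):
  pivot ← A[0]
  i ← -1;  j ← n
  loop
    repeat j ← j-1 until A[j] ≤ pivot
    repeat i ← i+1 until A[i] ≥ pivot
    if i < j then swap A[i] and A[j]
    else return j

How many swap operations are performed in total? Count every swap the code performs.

3

pivot = A[0] = 9; i = -1, j = 8
j→6 (A[6]=5≤9), i→0 (A[0]=9≥9); i<j, swap → [5,12,13,4,18,7,9,14]
j→5 (A[5]=7≤9), i→1 (A[1]=12≥9); i<j, swap → [5,7,13,4,18,12,9,14]
j→3 (A[3]=4≤9), i→2 (A[2]=13≥9); i<j, swap → [5,7,4,13,18,12,9,14]
j→2, i→3; i≥j, return j=2. A = [5,7,4,13,18,12,9,14]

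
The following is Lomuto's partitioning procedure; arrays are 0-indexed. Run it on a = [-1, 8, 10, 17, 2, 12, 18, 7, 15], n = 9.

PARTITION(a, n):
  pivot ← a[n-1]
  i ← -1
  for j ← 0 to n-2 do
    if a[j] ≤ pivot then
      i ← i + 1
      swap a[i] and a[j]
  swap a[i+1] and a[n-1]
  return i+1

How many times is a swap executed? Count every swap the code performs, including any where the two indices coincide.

pivot = a[8] = 15; i = -1
j=0: a[0]=-1 ≤ 15 → i=0, swap a[0],a[0] (no change) → [-1, 8, 10, 17, 2, 12, 18, 7, 15]
j=1: a[1]=8 ≤ 15 → i=1, swap a[1],a[1] (no change) → [-1, 8, 10, 17, 2, 12, 18, 7, 15]
j=2: a[2]=10 ≤ 15 → i=2, swap a[2],a[2] (no change) → [-1, 8, 10, 17, 2, 12, 18, 7, 15]
j=3: a[3]=17 > 15 → no swap
j=4: a[4]=2 ≤ 15 → i=3, swap a[3],a[4] → [-1, 8, 10, 2, 17, 12, 18, 7, 15]
j=5: a[5]=12 ≤ 15 → i=4, swap a[4],a[5] → [-1, 8, 10, 2, 12, 17, 18, 7, 15]
j=6: a[6]=18 > 15 → no swap
j=7: a[7]=7 ≤ 15 → i=5, swap a[5],a[7] → [-1, 8, 10, 2, 12, 7, 18, 17, 15]
final swap a[6],a[8] → [-1, 8, 10, 2, 12, 7, 15, 17, 18]; return 6

7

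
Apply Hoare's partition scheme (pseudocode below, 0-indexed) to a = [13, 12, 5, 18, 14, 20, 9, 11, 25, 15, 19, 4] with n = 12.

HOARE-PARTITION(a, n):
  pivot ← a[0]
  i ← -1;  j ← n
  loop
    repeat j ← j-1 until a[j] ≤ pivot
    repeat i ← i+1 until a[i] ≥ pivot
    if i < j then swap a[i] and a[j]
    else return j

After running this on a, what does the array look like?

[4, 12, 5, 11, 9, 20, 14, 18, 25, 15, 19, 13]

pivot = a[0] = 13; i = -1, j = 12
j→11 (a[11]=4≤13), i→0 (a[0]=13≥13); i<j, swap → [4, 12, 5, 18, 14, 20, 9, 11, 25, 15, 19, 13]
j→7 (a[7]=11≤13), i→3 (a[3]=18≥13); i<j, swap → [4, 12, 5, 11, 14, 20, 9, 18, 25, 15, 19, 13]
j→6 (a[6]=9≤13), i→4 (a[4]=14≥13); i<j, swap → [4, 12, 5, 11, 9, 20, 14, 18, 25, 15, 19, 13]
j→4, i→5; i≥j, return j=4. a = [4, 12, 5, 11, 9, 20, 14, 18, 25, 15, 19, 13]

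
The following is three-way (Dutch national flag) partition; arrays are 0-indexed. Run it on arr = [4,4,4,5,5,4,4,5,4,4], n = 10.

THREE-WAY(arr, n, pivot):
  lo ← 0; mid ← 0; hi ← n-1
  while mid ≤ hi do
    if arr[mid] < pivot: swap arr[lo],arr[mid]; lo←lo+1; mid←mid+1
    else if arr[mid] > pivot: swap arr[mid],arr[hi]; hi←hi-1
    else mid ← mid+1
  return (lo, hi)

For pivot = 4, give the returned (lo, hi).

lo=0 mid=0 hi=9
4=4: mid=1
4=4: mid=2
4=4: mid=3
5>4: swap(3,9), hi=8 ⇒ [4,4,4,4,5,4,4,5,4,5]
4=4: mid=4
5>4: swap(4,8), hi=7 ⇒ [4,4,4,4,4,4,4,5,5,5]
4=4: mid=5
4=4: mid=6
4=4: mid=7
5>4: swap(7,7), hi=6 ⇒ [4,4,4,4,4,4,4,5,5,5]
done. lo=0 hi=6; arr=[4,4,4,4,4,4,4,5,5,5]

(0, 6)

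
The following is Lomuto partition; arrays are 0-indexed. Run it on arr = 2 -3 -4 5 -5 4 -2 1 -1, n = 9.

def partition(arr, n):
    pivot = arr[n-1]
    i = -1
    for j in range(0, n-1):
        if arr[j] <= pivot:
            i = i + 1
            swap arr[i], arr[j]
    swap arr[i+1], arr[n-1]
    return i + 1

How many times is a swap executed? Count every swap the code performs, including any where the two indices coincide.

5

pivot = arr[8] = -1; i = -1
j=0: arr[0]=2 > -1 → no swap
j=1: arr[1]=-3 ≤ -1 → i=0, swap arr[0],arr[1] → -3 2 -4 5 -5 4 -2 1 -1
j=2: arr[2]=-4 ≤ -1 → i=1, swap arr[1],arr[2] → -3 -4 2 5 -5 4 -2 1 -1
j=3: arr[3]=5 > -1 → no swap
j=4: arr[4]=-5 ≤ -1 → i=2, swap arr[2],arr[4] → -3 -4 -5 5 2 4 -2 1 -1
j=5: arr[5]=4 > -1 → no swap
j=6: arr[6]=-2 ≤ -1 → i=3, swap arr[3],arr[6] → -3 -4 -5 -2 2 4 5 1 -1
j=7: arr[7]=1 > -1 → no swap
final swap arr[4],arr[8] → -3 -4 -5 -2 -1 4 5 1 2; return 4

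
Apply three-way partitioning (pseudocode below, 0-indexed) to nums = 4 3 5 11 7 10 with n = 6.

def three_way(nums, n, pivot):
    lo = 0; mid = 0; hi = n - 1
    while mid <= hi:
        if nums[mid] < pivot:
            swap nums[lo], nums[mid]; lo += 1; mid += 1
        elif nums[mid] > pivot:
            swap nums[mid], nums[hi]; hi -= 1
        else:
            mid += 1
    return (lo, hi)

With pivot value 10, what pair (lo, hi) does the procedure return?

pivot = 10; lo=0, mid=0, hi=5
nums[mid]=4<10: swap nums[0],nums[0]; lo=1,mid=1 → 4 3 5 11 7 10
nums[mid]=3<10: swap nums[1],nums[1]; lo=2,mid=2 → 4 3 5 11 7 10
nums[mid]=5<10: swap nums[2],nums[2]; lo=3,mid=3 → 4 3 5 11 7 10
nums[mid]=11>10: swap nums[3],nums[5]; hi=4 → 4 3 5 10 7 11
nums[mid]=10=10: mid=4
nums[mid]=7<10: swap nums[3],nums[4]; lo=4,mid=5 → 4 3 5 7 10 11
end: lo=4, hi=4; nums = 4 3 5 7 10 11

(4, 4)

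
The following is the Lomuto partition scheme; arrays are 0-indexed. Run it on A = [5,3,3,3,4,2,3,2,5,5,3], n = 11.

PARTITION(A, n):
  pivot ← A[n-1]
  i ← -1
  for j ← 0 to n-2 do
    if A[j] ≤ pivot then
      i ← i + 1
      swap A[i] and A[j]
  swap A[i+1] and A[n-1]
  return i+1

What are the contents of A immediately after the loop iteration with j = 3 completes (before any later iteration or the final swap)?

[3,3,3,5,4,2,3,2,5,5,3]

pivot=3, i=-1
j=0: 5>3, skip
j=1: 3≤3, i=0, swap(0,1) ⇒ [3,5,3,3,4,2,3,2,5,5,3]
j=2: 3≤3, i=1, swap(1,2) ⇒ [3,3,5,3,4,2,3,2,5,5,3]
j=3: 3≤3, i=2, swap(2,3) ⇒ [3,3,3,5,4,2,3,2,5,5,3]
(after j=3) A = [3,3,3,5,4,2,3,2,5,5,3]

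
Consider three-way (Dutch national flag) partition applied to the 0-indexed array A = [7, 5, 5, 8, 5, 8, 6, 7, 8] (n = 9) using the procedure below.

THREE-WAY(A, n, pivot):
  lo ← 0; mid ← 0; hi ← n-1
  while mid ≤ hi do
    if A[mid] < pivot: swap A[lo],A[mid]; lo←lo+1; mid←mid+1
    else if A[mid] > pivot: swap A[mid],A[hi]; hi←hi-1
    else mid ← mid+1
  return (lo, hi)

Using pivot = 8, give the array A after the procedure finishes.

pivot = 8; lo=0, mid=0, hi=8
A[mid]=7<8: swap A[0],A[0]; lo=1,mid=1 → [7, 5, 5, 8, 5, 8, 6, 7, 8]
A[mid]=5<8: swap A[1],A[1]; lo=2,mid=2 → [7, 5, 5, 8, 5, 8, 6, 7, 8]
A[mid]=5<8: swap A[2],A[2]; lo=3,mid=3 → [7, 5, 5, 8, 5, 8, 6, 7, 8]
A[mid]=8=8: mid=4
A[mid]=5<8: swap A[3],A[4]; lo=4,mid=5 → [7, 5, 5, 5, 8, 8, 6, 7, 8]
A[mid]=8=8: mid=6
A[mid]=6<8: swap A[4],A[6]; lo=5,mid=7 → [7, 5, 5, 5, 6, 8, 8, 7, 8]
A[mid]=7<8: swap A[5],A[7]; lo=6,mid=8 → [7, 5, 5, 5, 6, 7, 8, 8, 8]
A[mid]=8=8: mid=9
end: lo=6, hi=8; A = [7, 5, 5, 5, 6, 7, 8, 8, 8]

[7, 5, 5, 5, 6, 7, 8, 8, 8]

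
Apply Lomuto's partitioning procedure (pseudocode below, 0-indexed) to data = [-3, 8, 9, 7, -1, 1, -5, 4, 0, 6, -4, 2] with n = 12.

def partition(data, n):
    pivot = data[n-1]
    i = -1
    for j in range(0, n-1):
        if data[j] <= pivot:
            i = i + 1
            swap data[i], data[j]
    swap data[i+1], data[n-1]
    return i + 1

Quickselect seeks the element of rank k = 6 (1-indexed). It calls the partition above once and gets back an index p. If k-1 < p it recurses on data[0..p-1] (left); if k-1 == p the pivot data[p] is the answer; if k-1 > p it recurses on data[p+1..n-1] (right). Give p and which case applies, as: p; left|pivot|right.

pivot = data[11] = 2; i = -1
j=0: data[0]=-3 ≤ 2 → i=0, swap data[0],data[0] (no change) → [-3, 8, 9, 7, -1, 1, -5, 4, 0, 6, -4, 2]
j=1: data[1]=8 > 2 → no swap
j=2: data[2]=9 > 2 → no swap
j=3: data[3]=7 > 2 → no swap
j=4: data[4]=-1 ≤ 2 → i=1, swap data[1],data[4] → [-3, -1, 9, 7, 8, 1, -5, 4, 0, 6, -4, 2]
j=5: data[5]=1 ≤ 2 → i=2, swap data[2],data[5] → [-3, -1, 1, 7, 8, 9, -5, 4, 0, 6, -4, 2]
j=6: data[6]=-5 ≤ 2 → i=3, swap data[3],data[6] → [-3, -1, 1, -5, 8, 9, 7, 4, 0, 6, -4, 2]
j=7: data[7]=4 > 2 → no swap
j=8: data[8]=0 ≤ 2 → i=4, swap data[4],data[8] → [-3, -1, 1, -5, 0, 9, 7, 4, 8, 6, -4, 2]
j=9: data[9]=6 > 2 → no swap
j=10: data[10]=-4 ≤ 2 → i=5, swap data[5],data[10] → [-3, -1, 1, -5, 0, -4, 7, 4, 8, 6, 9, 2]
final swap data[6],data[11] → [-3, -1, 1, -5, 0, -4, 2, 4, 8, 6, 9, 7]; return 6
p = 6; k-1 = 5 < 6 ⇒ left

6; left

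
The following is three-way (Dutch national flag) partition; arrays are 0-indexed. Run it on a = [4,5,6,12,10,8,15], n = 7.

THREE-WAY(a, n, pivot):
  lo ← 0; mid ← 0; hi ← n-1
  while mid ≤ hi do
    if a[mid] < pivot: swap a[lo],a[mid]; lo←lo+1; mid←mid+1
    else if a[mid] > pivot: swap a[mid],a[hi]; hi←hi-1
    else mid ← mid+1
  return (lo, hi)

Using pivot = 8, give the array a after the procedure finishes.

pivot = 8; lo=0, mid=0, hi=6
a[mid]=4<8: swap a[0],a[0]; lo=1,mid=1 → [4,5,6,12,10,8,15]
a[mid]=5<8: swap a[1],a[1]; lo=2,mid=2 → [4,5,6,12,10,8,15]
a[mid]=6<8: swap a[2],a[2]; lo=3,mid=3 → [4,5,6,12,10,8,15]
a[mid]=12>8: swap a[3],a[6]; hi=5 → [4,5,6,15,10,8,12]
a[mid]=15>8: swap a[3],a[5]; hi=4 → [4,5,6,8,10,15,12]
a[mid]=8=8: mid=4
a[mid]=10>8: swap a[4],a[4]; hi=3 → [4,5,6,8,10,15,12]
end: lo=3, hi=3; a = [4,5,6,8,10,15,12]

[4,5,6,8,10,15,12]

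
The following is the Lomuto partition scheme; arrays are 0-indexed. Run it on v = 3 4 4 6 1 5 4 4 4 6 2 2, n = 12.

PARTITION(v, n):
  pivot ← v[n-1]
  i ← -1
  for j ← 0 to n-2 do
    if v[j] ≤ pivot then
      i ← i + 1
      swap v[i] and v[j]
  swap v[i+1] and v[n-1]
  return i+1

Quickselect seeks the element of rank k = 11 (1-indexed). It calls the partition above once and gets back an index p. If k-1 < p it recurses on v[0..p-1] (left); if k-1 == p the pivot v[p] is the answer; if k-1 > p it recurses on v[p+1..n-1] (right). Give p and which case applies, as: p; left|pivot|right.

2; right

pivot = v[11] = 2; i = -1
j=0: v[0]=3 > 2 → no swap
j=1: v[1]=4 > 2 → no swap
j=2: v[2]=4 > 2 → no swap
j=3: v[3]=6 > 2 → no swap
j=4: v[4]=1 ≤ 2 → i=0, swap v[0],v[4] → 1 4 4 6 3 5 4 4 4 6 2 2
j=5: v[5]=5 > 2 → no swap
j=6: v[6]=4 > 2 → no swap
j=7: v[7]=4 > 2 → no swap
j=8: v[8]=4 > 2 → no swap
j=9: v[9]=6 > 2 → no swap
j=10: v[10]=2 ≤ 2 → i=1, swap v[1],v[10] → 1 2 4 6 3 5 4 4 4 6 4 2
final swap v[2],v[11] → 1 2 2 6 3 5 4 4 4 6 4 4; return 2
p = 2; k-1 = 10 > 2 ⇒ right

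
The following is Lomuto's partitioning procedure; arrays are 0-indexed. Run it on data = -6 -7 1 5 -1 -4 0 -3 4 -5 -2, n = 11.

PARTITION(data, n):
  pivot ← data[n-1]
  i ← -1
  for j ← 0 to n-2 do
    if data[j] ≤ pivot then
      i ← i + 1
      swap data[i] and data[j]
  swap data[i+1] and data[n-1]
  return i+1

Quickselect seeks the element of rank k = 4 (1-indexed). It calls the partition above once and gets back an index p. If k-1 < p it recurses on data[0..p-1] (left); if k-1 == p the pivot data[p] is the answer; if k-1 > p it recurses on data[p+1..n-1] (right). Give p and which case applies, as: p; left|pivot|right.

pivot = data[10] = -2; i = -1
j=0: data[0]=-6 ≤ -2 → i=0, swap data[0],data[0] (no change) → -6 -7 1 5 -1 -4 0 -3 4 -5 -2
j=1: data[1]=-7 ≤ -2 → i=1, swap data[1],data[1] (no change) → -6 -7 1 5 -1 -4 0 -3 4 -5 -2
j=2: data[2]=1 > -2 → no swap
j=3: data[3]=5 > -2 → no swap
j=4: data[4]=-1 > -2 → no swap
j=5: data[5]=-4 ≤ -2 → i=2, swap data[2],data[5] → -6 -7 -4 5 -1 1 0 -3 4 -5 -2
j=6: data[6]=0 > -2 → no swap
j=7: data[7]=-3 ≤ -2 → i=3, swap data[3],data[7] → -6 -7 -4 -3 -1 1 0 5 4 -5 -2
j=8: data[8]=4 > -2 → no swap
j=9: data[9]=-5 ≤ -2 → i=4, swap data[4],data[9] → -6 -7 -4 -3 -5 1 0 5 4 -1 -2
final swap data[5],data[10] → -6 -7 -4 -3 -5 -2 0 5 4 -1 1; return 5
p = 5; k-1 = 3 < 5 ⇒ left

5; left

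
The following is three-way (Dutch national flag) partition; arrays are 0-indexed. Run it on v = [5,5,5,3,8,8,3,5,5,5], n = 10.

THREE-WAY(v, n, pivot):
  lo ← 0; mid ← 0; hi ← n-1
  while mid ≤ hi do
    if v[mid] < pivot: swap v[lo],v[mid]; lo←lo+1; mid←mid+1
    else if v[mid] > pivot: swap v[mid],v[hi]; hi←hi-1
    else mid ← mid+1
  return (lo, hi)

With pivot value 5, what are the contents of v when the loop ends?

pivot = 5; lo=0, mid=0, hi=9
v[mid]=5=5: mid=1
v[mid]=5=5: mid=2
v[mid]=5=5: mid=3
v[mid]=3<5: swap v[0],v[3]; lo=1,mid=4 → [3,5,5,5,8,8,3,5,5,5]
v[mid]=8>5: swap v[4],v[9]; hi=8 → [3,5,5,5,5,8,3,5,5,8]
v[mid]=5=5: mid=5
v[mid]=8>5: swap v[5],v[8]; hi=7 → [3,5,5,5,5,5,3,5,8,8]
v[mid]=5=5: mid=6
v[mid]=3<5: swap v[1],v[6]; lo=2,mid=7 → [3,3,5,5,5,5,5,5,8,8]
v[mid]=5=5: mid=8
end: lo=2, hi=7; v = [3,3,5,5,5,5,5,5,8,8]

[3,3,5,5,5,5,5,5,8,8]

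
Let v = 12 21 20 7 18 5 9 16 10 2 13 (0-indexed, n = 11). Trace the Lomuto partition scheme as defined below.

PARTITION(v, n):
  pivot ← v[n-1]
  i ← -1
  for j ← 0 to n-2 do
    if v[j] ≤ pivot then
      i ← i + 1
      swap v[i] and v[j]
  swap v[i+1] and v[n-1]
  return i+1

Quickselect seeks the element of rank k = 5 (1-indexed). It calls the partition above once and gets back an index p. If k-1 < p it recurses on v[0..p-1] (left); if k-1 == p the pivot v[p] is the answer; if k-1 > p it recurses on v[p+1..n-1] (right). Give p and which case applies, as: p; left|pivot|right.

6; left

pivot=13, i=-1
j=0: 12≤13, i=0, swap(0,0) ⇒ 12 21 20 7 18 5 9 16 10 2 13
j=1: 21>13, skip
j=2: 20>13, skip
j=3: 7≤13, i=1, swap(1,3) ⇒ 12 7 20 21 18 5 9 16 10 2 13
j=4: 18>13, skip
j=5: 5≤13, i=2, swap(2,5) ⇒ 12 7 5 21 18 20 9 16 10 2 13
j=6: 9≤13, i=3, swap(3,6) ⇒ 12 7 5 9 18 20 21 16 10 2 13
j=7: 16>13, skip
j=8: 10≤13, i=4, swap(4,8) ⇒ 12 7 5 9 10 20 21 16 18 2 13
j=9: 2≤13, i=5, swap(5,9) ⇒ 12 7 5 9 10 2 21 16 18 20 13
swap(6,10) ⇒ 12 7 5 9 10 2 13 16 18 20 21; return 6
p = 6; k-1 = 4 < 6 ⇒ left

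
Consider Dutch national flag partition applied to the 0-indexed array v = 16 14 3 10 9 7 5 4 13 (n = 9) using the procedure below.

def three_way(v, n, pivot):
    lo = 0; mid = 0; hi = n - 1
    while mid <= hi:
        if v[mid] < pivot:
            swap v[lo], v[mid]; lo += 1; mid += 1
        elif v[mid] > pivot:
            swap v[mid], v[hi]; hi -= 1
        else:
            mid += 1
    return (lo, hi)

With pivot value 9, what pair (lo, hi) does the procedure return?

(4, 4)

pivot = 9; lo=0, mid=0, hi=8
v[mid]=16>9: swap v[0],v[8]; hi=7 → 13 14 3 10 9 7 5 4 16
v[mid]=13>9: swap v[0],v[7]; hi=6 → 4 14 3 10 9 7 5 13 16
v[mid]=4<9: swap v[0],v[0]; lo=1,mid=1 → 4 14 3 10 9 7 5 13 16
v[mid]=14>9: swap v[1],v[6]; hi=5 → 4 5 3 10 9 7 14 13 16
v[mid]=5<9: swap v[1],v[1]; lo=2,mid=2 → 4 5 3 10 9 7 14 13 16
v[mid]=3<9: swap v[2],v[2]; lo=3,mid=3 → 4 5 3 10 9 7 14 13 16
v[mid]=10>9: swap v[3],v[5]; hi=4 → 4 5 3 7 9 10 14 13 16
v[mid]=7<9: swap v[3],v[3]; lo=4,mid=4 → 4 5 3 7 9 10 14 13 16
v[mid]=9=9: mid=5
end: lo=4, hi=4; v = 4 5 3 7 9 10 14 13 16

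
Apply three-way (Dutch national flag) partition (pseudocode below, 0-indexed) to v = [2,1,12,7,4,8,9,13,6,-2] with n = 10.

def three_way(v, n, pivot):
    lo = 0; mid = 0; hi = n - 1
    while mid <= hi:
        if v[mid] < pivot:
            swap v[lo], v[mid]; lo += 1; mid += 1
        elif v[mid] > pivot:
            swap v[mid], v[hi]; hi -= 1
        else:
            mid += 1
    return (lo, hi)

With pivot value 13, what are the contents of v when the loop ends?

lo=0 mid=0 hi=9
2<13: swap(0,0), lo=1 mid=1 ⇒ [2,1,12,7,4,8,9,13,6,-2]
1<13: swap(1,1), lo=2 mid=2 ⇒ [2,1,12,7,4,8,9,13,6,-2]
12<13: swap(2,2), lo=3 mid=3 ⇒ [2,1,12,7,4,8,9,13,6,-2]
7<13: swap(3,3), lo=4 mid=4 ⇒ [2,1,12,7,4,8,9,13,6,-2]
4<13: swap(4,4), lo=5 mid=5 ⇒ [2,1,12,7,4,8,9,13,6,-2]
8<13: swap(5,5), lo=6 mid=6 ⇒ [2,1,12,7,4,8,9,13,6,-2]
9<13: swap(6,6), lo=7 mid=7 ⇒ [2,1,12,7,4,8,9,13,6,-2]
13=13: mid=8
6<13: swap(7,8), lo=8 mid=9 ⇒ [2,1,12,7,4,8,9,6,13,-2]
-2<13: swap(8,9), lo=9 mid=10 ⇒ [2,1,12,7,4,8,9,6,-2,13]
done. lo=9 hi=9; v=[2,1,12,7,4,8,9,6,-2,13]

[2,1,12,7,4,8,9,6,-2,13]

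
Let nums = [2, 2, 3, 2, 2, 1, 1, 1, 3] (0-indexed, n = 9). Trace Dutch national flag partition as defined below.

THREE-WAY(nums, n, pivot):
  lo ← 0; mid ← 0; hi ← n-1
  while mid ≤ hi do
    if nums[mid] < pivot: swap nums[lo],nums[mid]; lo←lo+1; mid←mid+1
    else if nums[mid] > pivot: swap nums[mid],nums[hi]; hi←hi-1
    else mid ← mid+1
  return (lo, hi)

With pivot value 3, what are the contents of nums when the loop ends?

[2, 2, 2, 2, 1, 1, 1, 3, 3]

pivot = 3; lo=0, mid=0, hi=8
nums[mid]=2<3: swap nums[0],nums[0]; lo=1,mid=1 → [2, 2, 3, 2, 2, 1, 1, 1, 3]
nums[mid]=2<3: swap nums[1],nums[1]; lo=2,mid=2 → [2, 2, 3, 2, 2, 1, 1, 1, 3]
nums[mid]=3=3: mid=3
nums[mid]=2<3: swap nums[2],nums[3]; lo=3,mid=4 → [2, 2, 2, 3, 2, 1, 1, 1, 3]
nums[mid]=2<3: swap nums[3],nums[4]; lo=4,mid=5 → [2, 2, 2, 2, 3, 1, 1, 1, 3]
nums[mid]=1<3: swap nums[4],nums[5]; lo=5,mid=6 → [2, 2, 2, 2, 1, 3, 1, 1, 3]
nums[mid]=1<3: swap nums[5],nums[6]; lo=6,mid=7 → [2, 2, 2, 2, 1, 1, 3, 1, 3]
nums[mid]=1<3: swap nums[6],nums[7]; lo=7,mid=8 → [2, 2, 2, 2, 1, 1, 1, 3, 3]
nums[mid]=3=3: mid=9
end: lo=7, hi=8; nums = [2, 2, 2, 2, 1, 1, 1, 3, 3]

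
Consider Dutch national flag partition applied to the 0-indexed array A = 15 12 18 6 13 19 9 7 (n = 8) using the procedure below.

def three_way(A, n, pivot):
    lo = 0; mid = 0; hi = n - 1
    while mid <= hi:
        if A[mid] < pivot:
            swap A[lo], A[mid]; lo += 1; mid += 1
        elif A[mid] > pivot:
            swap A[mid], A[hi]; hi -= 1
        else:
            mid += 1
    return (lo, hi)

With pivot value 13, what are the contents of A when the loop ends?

lo=0 mid=0 hi=7
15>13: swap(0,7), hi=6 ⇒ 7 12 18 6 13 19 9 15
7<13: swap(0,0), lo=1 mid=1 ⇒ 7 12 18 6 13 19 9 15
12<13: swap(1,1), lo=2 mid=2 ⇒ 7 12 18 6 13 19 9 15
18>13: swap(2,6), hi=5 ⇒ 7 12 9 6 13 19 18 15
9<13: swap(2,2), lo=3 mid=3 ⇒ 7 12 9 6 13 19 18 15
6<13: swap(3,3), lo=4 mid=4 ⇒ 7 12 9 6 13 19 18 15
13=13: mid=5
19>13: swap(5,5), hi=4 ⇒ 7 12 9 6 13 19 18 15
done. lo=4 hi=4; A=7 12 9 6 13 19 18 15

7 12 9 6 13 19 18 15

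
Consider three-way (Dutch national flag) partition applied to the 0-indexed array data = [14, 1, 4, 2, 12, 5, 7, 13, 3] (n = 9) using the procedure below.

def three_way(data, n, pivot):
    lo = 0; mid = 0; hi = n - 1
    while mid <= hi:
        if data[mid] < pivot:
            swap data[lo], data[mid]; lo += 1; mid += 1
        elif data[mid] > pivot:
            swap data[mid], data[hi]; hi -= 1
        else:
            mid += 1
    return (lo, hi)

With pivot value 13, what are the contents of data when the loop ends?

pivot = 13; lo=0, mid=0, hi=8
data[mid]=14>13: swap data[0],data[8]; hi=7 → [3, 1, 4, 2, 12, 5, 7, 13, 14]
data[mid]=3<13: swap data[0],data[0]; lo=1,mid=1 → [3, 1, 4, 2, 12, 5, 7, 13, 14]
data[mid]=1<13: swap data[1],data[1]; lo=2,mid=2 → [3, 1, 4, 2, 12, 5, 7, 13, 14]
data[mid]=4<13: swap data[2],data[2]; lo=3,mid=3 → [3, 1, 4, 2, 12, 5, 7, 13, 14]
data[mid]=2<13: swap data[3],data[3]; lo=4,mid=4 → [3, 1, 4, 2, 12, 5, 7, 13, 14]
data[mid]=12<13: swap data[4],data[4]; lo=5,mid=5 → [3, 1, 4, 2, 12, 5, 7, 13, 14]
data[mid]=5<13: swap data[5],data[5]; lo=6,mid=6 → [3, 1, 4, 2, 12, 5, 7, 13, 14]
data[mid]=7<13: swap data[6],data[6]; lo=7,mid=7 → [3, 1, 4, 2, 12, 5, 7, 13, 14]
data[mid]=13=13: mid=8
end: lo=7, hi=7; data = [3, 1, 4, 2, 12, 5, 7, 13, 14]

[3, 1, 4, 2, 12, 5, 7, 13, 14]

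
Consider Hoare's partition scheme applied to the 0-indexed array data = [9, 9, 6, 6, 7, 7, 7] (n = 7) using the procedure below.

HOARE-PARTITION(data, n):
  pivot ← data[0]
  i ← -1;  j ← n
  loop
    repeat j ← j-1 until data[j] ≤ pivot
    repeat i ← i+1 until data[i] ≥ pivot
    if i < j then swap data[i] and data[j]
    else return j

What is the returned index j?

4

pivot = data[0] = 9; i = -1, j = 7
j→6 (data[6]=7≤9), i→0 (data[0]=9≥9); i<j, swap → [7, 9, 6, 6, 7, 7, 9]
j→5 (data[5]=7≤9), i→1 (data[1]=9≥9); i<j, swap → [7, 7, 6, 6, 7, 9, 9]
j→4, i→5; i≥j, return j=4. data = [7, 7, 6, 6, 7, 9, 9]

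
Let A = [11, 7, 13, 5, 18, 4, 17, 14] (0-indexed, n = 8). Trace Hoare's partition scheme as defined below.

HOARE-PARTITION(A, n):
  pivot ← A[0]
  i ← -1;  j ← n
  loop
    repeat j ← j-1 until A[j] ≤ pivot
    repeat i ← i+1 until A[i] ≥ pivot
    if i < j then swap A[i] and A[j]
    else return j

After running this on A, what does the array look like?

pivot = A[0] = 11; i = -1, j = 8
j→5 (A[5]=4≤11), i→0 (A[0]=11≥11); i<j, swap → [4, 7, 13, 5, 18, 11, 17, 14]
j→3 (A[3]=5≤11), i→2 (A[2]=13≥11); i<j, swap → [4, 7, 5, 13, 18, 11, 17, 14]
j→2, i→3; i≥j, return j=2. A = [4, 7, 5, 13, 18, 11, 17, 14]

[4, 7, 5, 13, 18, 11, 17, 14]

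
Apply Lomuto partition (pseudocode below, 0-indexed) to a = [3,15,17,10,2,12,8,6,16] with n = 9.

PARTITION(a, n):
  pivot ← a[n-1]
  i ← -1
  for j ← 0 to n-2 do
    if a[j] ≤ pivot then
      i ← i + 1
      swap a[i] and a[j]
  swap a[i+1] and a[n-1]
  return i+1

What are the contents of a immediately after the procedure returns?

[3,15,10,2,12,8,6,16,17]

pivot = a[8] = 16; i = -1
j=0: a[0]=3 ≤ 16 → i=0, swap a[0],a[0] (no change) → [3,15,17,10,2,12,8,6,16]
j=1: a[1]=15 ≤ 16 → i=1, swap a[1],a[1] (no change) → [3,15,17,10,2,12,8,6,16]
j=2: a[2]=17 > 16 → no swap
j=3: a[3]=10 ≤ 16 → i=2, swap a[2],a[3] → [3,15,10,17,2,12,8,6,16]
j=4: a[4]=2 ≤ 16 → i=3, swap a[3],a[4] → [3,15,10,2,17,12,8,6,16]
j=5: a[5]=12 ≤ 16 → i=4, swap a[4],a[5] → [3,15,10,2,12,17,8,6,16]
j=6: a[6]=8 ≤ 16 → i=5, swap a[5],a[6] → [3,15,10,2,12,8,17,6,16]
j=7: a[7]=6 ≤ 16 → i=6, swap a[6],a[7] → [3,15,10,2,12,8,6,17,16]
final swap a[7],a[8] → [3,15,10,2,12,8,6,16,17]; return 7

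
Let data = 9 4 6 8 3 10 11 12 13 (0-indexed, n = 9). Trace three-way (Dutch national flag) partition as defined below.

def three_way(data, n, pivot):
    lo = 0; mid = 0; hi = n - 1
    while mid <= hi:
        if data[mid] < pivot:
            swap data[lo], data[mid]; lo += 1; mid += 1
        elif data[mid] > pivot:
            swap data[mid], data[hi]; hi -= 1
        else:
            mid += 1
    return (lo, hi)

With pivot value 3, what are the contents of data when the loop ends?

pivot = 3; lo=0, mid=0, hi=8
data[mid]=9>3: swap data[0],data[8]; hi=7 → 13 4 6 8 3 10 11 12 9
data[mid]=13>3: swap data[0],data[7]; hi=6 → 12 4 6 8 3 10 11 13 9
data[mid]=12>3: swap data[0],data[6]; hi=5 → 11 4 6 8 3 10 12 13 9
data[mid]=11>3: swap data[0],data[5]; hi=4 → 10 4 6 8 3 11 12 13 9
data[mid]=10>3: swap data[0],data[4]; hi=3 → 3 4 6 8 10 11 12 13 9
data[mid]=3=3: mid=1
data[mid]=4>3: swap data[1],data[3]; hi=2 → 3 8 6 4 10 11 12 13 9
data[mid]=8>3: swap data[1],data[2]; hi=1 → 3 6 8 4 10 11 12 13 9
data[mid]=6>3: swap data[1],data[1]; hi=0 → 3 6 8 4 10 11 12 13 9
end: lo=0, hi=0; data = 3 6 8 4 10 11 12 13 9

3 6 8 4 10 11 12 13 9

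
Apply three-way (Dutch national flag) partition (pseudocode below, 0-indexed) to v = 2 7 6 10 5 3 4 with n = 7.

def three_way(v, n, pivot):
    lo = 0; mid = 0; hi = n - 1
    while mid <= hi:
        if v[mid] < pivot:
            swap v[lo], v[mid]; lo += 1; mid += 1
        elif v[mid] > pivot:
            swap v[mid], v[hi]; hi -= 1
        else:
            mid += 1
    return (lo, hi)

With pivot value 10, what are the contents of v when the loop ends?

2 7 6 5 3 4 10

lo=0 mid=0 hi=6
2<10: swap(0,0), lo=1 mid=1 ⇒ 2 7 6 10 5 3 4
7<10: swap(1,1), lo=2 mid=2 ⇒ 2 7 6 10 5 3 4
6<10: swap(2,2), lo=3 mid=3 ⇒ 2 7 6 10 5 3 4
10=10: mid=4
5<10: swap(3,4), lo=4 mid=5 ⇒ 2 7 6 5 10 3 4
3<10: swap(4,5), lo=5 mid=6 ⇒ 2 7 6 5 3 10 4
4<10: swap(5,6), lo=6 mid=7 ⇒ 2 7 6 5 3 4 10
done. lo=6 hi=6; v=2 7 6 5 3 4 10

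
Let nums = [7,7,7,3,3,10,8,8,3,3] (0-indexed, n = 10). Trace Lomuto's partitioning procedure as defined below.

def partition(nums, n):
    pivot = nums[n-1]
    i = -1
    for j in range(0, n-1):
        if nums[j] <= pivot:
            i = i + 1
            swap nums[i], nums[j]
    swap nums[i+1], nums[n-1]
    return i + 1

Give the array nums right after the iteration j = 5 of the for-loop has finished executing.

pivot = nums[9] = 3; i = -1
j=0: nums[0]=7 > 3 → no swap
j=1: nums[1]=7 > 3 → no swap
j=2: nums[2]=7 > 3 → no swap
j=3: nums[3]=3 ≤ 3 → i=0, swap nums[0],nums[3] → [3,7,7,7,3,10,8,8,3,3]
j=4: nums[4]=3 ≤ 3 → i=1, swap nums[1],nums[4] → [3,3,7,7,7,10,8,8,3,3]
j=5: nums[5]=10 > 3 → no swap
(after j=5) nums = [3,3,7,7,7,10,8,8,3,3]

[3,3,7,7,7,10,8,8,3,3]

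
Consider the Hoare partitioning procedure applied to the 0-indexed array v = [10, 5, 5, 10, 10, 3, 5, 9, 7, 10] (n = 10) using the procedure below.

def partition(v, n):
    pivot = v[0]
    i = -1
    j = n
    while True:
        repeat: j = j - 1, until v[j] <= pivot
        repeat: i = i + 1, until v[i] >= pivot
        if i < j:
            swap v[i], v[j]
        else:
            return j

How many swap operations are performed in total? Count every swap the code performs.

pivot = v[0] = 10; i = -1, j = 10
j→9 (v[9]=10≤10), i→0 (v[0]=10≥10); i<j, swap → [10, 5, 5, 10, 10, 3, 5, 9, 7, 10]
j→8 (v[8]=7≤10), i→3 (v[3]=10≥10); i<j, swap → [10, 5, 5, 7, 10, 3, 5, 9, 10, 10]
j→7 (v[7]=9≤10), i→4 (v[4]=10≥10); i<j, swap → [10, 5, 5, 7, 9, 3, 5, 10, 10, 10]
j→6, i→7; i≥j, return j=6. v = [10, 5, 5, 7, 9, 3, 5, 10, 10, 10]

3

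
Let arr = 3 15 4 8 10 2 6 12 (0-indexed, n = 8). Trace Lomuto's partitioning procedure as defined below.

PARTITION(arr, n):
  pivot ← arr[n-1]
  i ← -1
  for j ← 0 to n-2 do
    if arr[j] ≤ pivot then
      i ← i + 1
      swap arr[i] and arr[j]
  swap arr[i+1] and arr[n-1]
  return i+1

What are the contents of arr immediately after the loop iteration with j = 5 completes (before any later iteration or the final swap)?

3 4 8 10 2 15 6 12

pivot = arr[7] = 12; i = -1
j=0: arr[0]=3 ≤ 12 → i=0, swap arr[0],arr[0] (no change) → 3 15 4 8 10 2 6 12
j=1: arr[1]=15 > 12 → no swap
j=2: arr[2]=4 ≤ 12 → i=1, swap arr[1],arr[2] → 3 4 15 8 10 2 6 12
j=3: arr[3]=8 ≤ 12 → i=2, swap arr[2],arr[3] → 3 4 8 15 10 2 6 12
j=4: arr[4]=10 ≤ 12 → i=3, swap arr[3],arr[4] → 3 4 8 10 15 2 6 12
j=5: arr[5]=2 ≤ 12 → i=4, swap arr[4],arr[5] → 3 4 8 10 2 15 6 12
(after j=5) arr = 3 4 8 10 2 15 6 12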